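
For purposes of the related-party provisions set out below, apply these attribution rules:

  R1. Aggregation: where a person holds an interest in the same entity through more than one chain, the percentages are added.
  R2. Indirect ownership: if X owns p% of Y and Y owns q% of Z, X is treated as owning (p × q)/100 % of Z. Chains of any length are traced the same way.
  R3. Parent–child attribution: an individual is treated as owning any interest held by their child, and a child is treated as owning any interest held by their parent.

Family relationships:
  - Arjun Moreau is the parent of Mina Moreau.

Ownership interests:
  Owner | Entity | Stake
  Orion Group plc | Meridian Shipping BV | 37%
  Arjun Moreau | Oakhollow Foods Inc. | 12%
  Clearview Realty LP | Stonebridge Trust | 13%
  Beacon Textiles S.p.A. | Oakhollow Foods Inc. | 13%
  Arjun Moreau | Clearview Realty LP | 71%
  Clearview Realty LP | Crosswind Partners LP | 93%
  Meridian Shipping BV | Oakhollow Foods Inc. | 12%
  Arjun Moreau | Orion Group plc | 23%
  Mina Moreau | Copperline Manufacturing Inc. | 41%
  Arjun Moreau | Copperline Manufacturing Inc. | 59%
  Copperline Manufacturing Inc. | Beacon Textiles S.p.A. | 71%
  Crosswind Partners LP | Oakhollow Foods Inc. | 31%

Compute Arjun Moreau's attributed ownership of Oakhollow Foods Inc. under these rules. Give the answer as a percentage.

By parent–child attribution (R3), Arjun Moreau is treated as also owning Mina Moreau's interest in Copperline Manufacturing Inc, giving 59% + 41% = 100%.
Chain via Copperline Manufacturing Inc. → Beacon Textiles S.p.A. (R2): 100% × 71% × 13% = 9.23% of Oakhollow Foods Inc.
Chain via Clearview Realty LP → Crosswind Partners LP (R2): 71% × 93% × 31% = 20.4693% of Oakhollow Foods Inc.
Chain via Orion Group plc → Meridian Shipping BV (R2): 23% × 37% × 12% = 1.0212% of Oakhollow Foods Inc.
Direct interest in Oakhollow Foods Inc: 12%.
Aggregating (R1): 9.23% + 20.4693% + 1.0212% + 12% = 42.7205%.

42.7205%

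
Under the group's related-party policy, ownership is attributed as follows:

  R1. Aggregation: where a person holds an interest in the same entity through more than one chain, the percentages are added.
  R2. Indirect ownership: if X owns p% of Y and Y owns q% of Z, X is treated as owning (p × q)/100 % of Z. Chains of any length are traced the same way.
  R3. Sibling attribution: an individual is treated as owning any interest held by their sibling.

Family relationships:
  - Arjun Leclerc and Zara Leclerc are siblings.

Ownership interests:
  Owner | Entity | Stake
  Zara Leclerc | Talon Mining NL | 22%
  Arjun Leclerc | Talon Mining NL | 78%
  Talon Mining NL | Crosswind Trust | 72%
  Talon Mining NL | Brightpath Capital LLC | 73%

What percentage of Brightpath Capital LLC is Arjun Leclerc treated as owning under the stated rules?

By sibling attribution (R3), Arjun Leclerc is treated as also owning Zara Leclerc's interest in Talon Mining NL, giving 78% + 22% = 100%.
Chain via Talon Mining NL (R2): 100% × 73% = 73% of Brightpath Capital LLC.

73%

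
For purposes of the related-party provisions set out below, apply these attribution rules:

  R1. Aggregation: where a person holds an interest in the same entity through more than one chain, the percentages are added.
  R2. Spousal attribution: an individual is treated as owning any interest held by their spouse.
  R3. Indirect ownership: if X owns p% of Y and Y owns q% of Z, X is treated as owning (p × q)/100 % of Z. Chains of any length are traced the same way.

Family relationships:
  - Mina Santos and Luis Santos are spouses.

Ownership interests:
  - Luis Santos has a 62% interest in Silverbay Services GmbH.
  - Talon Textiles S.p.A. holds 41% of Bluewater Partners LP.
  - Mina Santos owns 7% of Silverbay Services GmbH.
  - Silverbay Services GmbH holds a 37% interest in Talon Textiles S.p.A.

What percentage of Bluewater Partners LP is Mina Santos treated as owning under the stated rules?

10.4673%

By spousal attribution (R2), Mina Santos is treated as also owning Luis Santos's interest in Silverbay Services GmbH, giving 7% + 62% = 69%.
Chain via Silverbay Services GmbH → Talon Textiles S.p.A. (R3): 69% × 37% × 41% = 10.4673% of Bluewater Partners LP.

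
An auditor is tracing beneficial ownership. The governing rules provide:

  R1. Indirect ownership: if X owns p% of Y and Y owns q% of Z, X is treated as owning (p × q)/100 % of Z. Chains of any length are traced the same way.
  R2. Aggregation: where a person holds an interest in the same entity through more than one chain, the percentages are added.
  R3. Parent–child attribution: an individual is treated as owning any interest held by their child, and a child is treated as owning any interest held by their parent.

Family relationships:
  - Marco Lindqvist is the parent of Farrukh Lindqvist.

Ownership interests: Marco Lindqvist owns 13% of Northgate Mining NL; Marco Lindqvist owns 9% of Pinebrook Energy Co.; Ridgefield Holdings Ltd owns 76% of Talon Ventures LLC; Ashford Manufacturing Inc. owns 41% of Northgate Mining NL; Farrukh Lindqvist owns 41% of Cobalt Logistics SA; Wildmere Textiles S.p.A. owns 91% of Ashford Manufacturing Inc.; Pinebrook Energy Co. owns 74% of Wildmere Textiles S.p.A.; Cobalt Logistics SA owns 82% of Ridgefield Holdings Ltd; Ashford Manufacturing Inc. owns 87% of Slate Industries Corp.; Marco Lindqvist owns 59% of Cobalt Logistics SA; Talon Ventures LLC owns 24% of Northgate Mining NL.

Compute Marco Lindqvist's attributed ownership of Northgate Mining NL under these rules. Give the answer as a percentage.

30.441646%

By parent–child attribution (R3), Marco Lindqvist is treated as also owning Farrukh Lindqvist's interest in Cobalt Logistics SA, giving 59% + 41% = 100%.
Chain via Cobalt Logistics SA → Ridgefield Holdings Ltd → Talon Ventures LLC (R1): 100% × 82% × 76% × 24% = 14.9568% of Northgate Mining NL.
Chain via Pinebrook Energy Co. → Wildmere Textiles S.p.A. → Ashford Manufacturing Inc. (R1): 9% × 74% × 91% × 41% = 2.484846% of Northgate Mining NL.
Direct interest in Northgate Mining NL: 13%.
Aggregating (R2): 14.9568% + 2.484846% + 13% = 30.441646%.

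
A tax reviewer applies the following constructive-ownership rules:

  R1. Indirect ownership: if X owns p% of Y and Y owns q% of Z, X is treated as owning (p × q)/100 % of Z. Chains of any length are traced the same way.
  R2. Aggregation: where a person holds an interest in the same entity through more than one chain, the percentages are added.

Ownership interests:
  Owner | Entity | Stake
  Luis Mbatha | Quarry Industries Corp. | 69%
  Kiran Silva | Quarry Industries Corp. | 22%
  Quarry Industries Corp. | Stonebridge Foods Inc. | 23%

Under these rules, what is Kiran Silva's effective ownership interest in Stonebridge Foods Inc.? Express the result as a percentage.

5.06%

Chain via Quarry Industries Corp. (R1): 22% × 23% = 5.06% of Stonebridge Foods Inc.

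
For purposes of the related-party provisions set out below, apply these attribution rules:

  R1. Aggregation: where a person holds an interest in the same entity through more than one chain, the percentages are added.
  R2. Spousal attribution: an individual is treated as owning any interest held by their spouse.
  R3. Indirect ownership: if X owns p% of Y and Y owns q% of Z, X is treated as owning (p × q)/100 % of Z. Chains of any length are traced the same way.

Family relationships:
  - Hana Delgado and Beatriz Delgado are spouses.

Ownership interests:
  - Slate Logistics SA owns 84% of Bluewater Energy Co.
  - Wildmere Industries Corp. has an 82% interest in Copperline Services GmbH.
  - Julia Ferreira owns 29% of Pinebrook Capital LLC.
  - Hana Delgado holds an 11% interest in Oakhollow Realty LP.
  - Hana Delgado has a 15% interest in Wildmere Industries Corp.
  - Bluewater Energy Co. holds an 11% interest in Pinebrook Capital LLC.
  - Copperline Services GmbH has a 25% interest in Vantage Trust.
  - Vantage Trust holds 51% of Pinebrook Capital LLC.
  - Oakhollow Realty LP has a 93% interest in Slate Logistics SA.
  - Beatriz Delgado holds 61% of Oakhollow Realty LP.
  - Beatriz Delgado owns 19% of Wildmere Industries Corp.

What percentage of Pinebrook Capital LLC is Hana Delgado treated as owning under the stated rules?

9.741804%

By spousal attribution (R2), Hana Delgado is treated as also owning Beatriz Delgado's interest in Oakhollow Realty LP, giving 11% + 61% = 72%.
By spousal attribution (R2), Hana Delgado is treated as also owning Beatriz Delgado's interest in Wildmere Industries Corp, giving 15% + 19% = 34%.
Chain via Oakhollow Realty LP → Slate Logistics SA → Bluewater Energy Co. (R3): 72% × 93% × 84% × 11% = 6.187104% of Pinebrook Capital LLC.
Chain via Wildmere Industries Corp. → Copperline Services GmbH → Vantage Trust (R3): 34% × 82% × 25% × 51% = 3.5547% of Pinebrook Capital LLC.
Aggregating (R1): 6.187104% + 3.5547% = 9.741804%.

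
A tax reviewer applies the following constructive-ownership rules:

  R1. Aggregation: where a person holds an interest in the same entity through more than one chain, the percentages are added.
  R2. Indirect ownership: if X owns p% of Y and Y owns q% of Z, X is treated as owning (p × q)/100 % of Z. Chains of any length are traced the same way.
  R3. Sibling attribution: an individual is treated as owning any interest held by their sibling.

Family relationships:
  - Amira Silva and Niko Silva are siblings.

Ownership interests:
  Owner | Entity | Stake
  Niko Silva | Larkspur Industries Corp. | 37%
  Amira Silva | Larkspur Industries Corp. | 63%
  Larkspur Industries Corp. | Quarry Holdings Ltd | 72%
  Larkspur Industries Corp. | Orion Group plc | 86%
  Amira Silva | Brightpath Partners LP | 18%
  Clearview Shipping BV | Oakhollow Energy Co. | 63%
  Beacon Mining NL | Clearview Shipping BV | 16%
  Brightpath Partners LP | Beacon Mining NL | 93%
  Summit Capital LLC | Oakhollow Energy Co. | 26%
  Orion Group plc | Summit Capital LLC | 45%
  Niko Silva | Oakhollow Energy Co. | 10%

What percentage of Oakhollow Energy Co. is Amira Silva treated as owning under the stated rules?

21.749392%

By sibling attribution (R3), Amira Silva is treated as also owning Niko Silva's interest in Larkspur Industries Corp, giving 63% + 37% = 100%.
By sibling attribution (R3), Amira Silva is treated as owning Niko Silva's 10% interest in Oakhollow Energy Co.
Chain via Brightpath Partners LP → Beacon Mining NL → Clearview Shipping BV (R2): 18% × 93% × 16% × 63% = 1.687392% of Oakhollow Energy Co.
Chain via Larkspur Industries Corp. → Orion Group plc → Summit Capital LLC (R2): 100% × 86% × 45% × 26% = 10.062% of Oakhollow Energy Co.
Direct interest in Oakhollow Energy Co: 10%.
Aggregating (R1): 1.687392% + 10.062% + 10% = 21.749392%.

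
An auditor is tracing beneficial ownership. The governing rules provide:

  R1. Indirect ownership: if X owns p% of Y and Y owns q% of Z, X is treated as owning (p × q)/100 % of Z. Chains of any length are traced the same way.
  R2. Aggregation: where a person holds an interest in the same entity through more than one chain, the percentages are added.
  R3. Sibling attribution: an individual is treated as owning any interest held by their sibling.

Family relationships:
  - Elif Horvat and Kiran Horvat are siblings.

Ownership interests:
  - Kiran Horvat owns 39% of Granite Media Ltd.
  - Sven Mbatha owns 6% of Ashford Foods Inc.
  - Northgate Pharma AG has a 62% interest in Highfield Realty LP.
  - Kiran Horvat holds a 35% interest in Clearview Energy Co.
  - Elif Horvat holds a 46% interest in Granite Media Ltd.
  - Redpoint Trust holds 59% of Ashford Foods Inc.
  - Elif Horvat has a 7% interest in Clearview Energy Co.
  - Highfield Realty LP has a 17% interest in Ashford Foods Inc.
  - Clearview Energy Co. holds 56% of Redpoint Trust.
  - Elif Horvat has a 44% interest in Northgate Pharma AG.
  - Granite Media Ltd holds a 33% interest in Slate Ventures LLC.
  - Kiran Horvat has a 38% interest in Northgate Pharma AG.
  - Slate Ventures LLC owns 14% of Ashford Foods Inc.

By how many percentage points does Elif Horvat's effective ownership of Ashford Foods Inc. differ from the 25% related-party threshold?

By sibling attribution (R3), Elif Horvat is treated as also owning Kiran Horvat's interest in Clearview Energy Co, giving 7% + 35% = 42%.
By sibling attribution (R3), Elif Horvat is treated as also owning Kiran Horvat's interest in Northgate Pharma AG, giving 44% + 38% = 82%.
By sibling attribution (R3), Elif Horvat is treated as also owning Kiran Horvat's interest in Granite Media Ltd, giving 46% + 39% = 85%.
Chain via Clearview Energy Co. → Redpoint Trust (R1): 42% × 56% × 59% = 13.8768% of Ashford Foods Inc.
Chain via Northgate Pharma AG → Highfield Realty LP (R1): 82% × 62% × 17% = 8.6428% of Ashford Foods Inc.
Chain via Granite Media Ltd → Slate Ventures LLC (R1): 85% × 33% × 14% = 3.927% of Ashford Foods Inc.
Aggregating (R2): 13.8768% + 8.6428% + 3.927% = 26.4466%.
26.4466% exceeds the 25% threshold by 1.4466 percentage points.

1.4466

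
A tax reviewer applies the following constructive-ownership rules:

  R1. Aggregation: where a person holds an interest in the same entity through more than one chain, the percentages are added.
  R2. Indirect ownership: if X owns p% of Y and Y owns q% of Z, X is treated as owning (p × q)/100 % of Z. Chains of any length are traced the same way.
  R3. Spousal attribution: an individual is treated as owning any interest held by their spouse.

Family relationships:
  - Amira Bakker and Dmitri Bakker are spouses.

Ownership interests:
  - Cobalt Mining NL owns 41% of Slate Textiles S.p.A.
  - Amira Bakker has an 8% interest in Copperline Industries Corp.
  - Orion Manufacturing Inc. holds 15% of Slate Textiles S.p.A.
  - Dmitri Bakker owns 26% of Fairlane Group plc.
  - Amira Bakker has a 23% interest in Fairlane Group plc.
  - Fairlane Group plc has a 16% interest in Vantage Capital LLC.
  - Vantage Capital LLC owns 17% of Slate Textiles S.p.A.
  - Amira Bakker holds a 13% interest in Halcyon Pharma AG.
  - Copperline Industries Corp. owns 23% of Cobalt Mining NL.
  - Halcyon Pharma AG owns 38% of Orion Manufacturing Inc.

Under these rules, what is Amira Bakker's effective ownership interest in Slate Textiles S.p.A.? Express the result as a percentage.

2.8282%

By spousal attribution (R3), Amira Bakker is treated as also owning Dmitri Bakker's interest in Fairlane Group plc, giving 23% + 26% = 49%.
Chain via Halcyon Pharma AG → Orion Manufacturing Inc. (R2): 13% × 38% × 15% = 0.741% of Slate Textiles S.p.A.
Chain via Copperline Industries Corp. → Cobalt Mining NL (R2): 8% × 23% × 41% = 0.7544% of Slate Textiles S.p.A.
Chain via Fairlane Group plc → Vantage Capital LLC (R2): 49% × 16% × 17% = 1.3328% of Slate Textiles S.p.A.
Aggregating (R1): 0.741% + 0.7544% + 1.3328% = 2.8282%.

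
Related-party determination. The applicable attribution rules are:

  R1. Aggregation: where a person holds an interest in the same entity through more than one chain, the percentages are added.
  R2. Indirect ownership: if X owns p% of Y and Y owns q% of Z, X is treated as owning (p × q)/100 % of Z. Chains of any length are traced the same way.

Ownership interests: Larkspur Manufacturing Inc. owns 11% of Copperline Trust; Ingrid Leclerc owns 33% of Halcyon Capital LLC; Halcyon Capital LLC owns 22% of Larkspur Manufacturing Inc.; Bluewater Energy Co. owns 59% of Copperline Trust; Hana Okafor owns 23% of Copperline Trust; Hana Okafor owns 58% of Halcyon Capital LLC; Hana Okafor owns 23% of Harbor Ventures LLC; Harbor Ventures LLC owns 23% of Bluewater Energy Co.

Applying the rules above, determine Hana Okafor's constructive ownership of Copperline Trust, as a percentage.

Chain via Halcyon Capital LLC → Larkspur Manufacturing Inc. (R2): 58% × 22% × 11% = 1.4036% of Copperline Trust.
Chain via Harbor Ventures LLC → Bluewater Energy Co. (R2): 23% × 23% × 59% = 3.1211% of Copperline Trust.
Direct interest in Copperline Trust: 23%.
Aggregating (R1): 1.4036% + 3.1211% + 23% = 27.5247%.

27.5247%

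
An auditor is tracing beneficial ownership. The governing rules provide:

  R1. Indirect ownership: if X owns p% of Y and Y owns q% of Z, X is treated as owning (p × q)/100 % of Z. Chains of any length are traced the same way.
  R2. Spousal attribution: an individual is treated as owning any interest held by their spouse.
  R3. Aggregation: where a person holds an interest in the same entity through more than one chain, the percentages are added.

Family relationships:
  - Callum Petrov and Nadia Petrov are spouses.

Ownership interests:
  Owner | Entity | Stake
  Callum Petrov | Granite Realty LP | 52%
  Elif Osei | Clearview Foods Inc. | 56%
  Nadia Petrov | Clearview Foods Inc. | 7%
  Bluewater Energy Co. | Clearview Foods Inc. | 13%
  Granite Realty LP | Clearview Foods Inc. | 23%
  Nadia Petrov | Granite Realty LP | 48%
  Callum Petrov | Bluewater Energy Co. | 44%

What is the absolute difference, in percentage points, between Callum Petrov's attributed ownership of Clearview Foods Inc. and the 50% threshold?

By spousal attribution (R2), Callum Petrov is treated as also owning Nadia Petrov's interest in Granite Realty LP, giving 52% + 48% = 100%.
By spousal attribution (R2), Callum Petrov is treated as owning Nadia Petrov's 7% interest in Clearview Foods Inc.
Chain via Granite Realty LP (R1): 100% × 23% = 23% of Clearview Foods Inc.
Chain via Bluewater Energy Co. (R1): 44% × 13% = 5.72% of Clearview Foods Inc.
Direct interest in Clearview Foods Inc: 7%.
Aggregating (R3): 23% + 5.72% + 7% = 35.72%.
35.72% falls short of the 50% threshold by 14.28 percentage points.

14.28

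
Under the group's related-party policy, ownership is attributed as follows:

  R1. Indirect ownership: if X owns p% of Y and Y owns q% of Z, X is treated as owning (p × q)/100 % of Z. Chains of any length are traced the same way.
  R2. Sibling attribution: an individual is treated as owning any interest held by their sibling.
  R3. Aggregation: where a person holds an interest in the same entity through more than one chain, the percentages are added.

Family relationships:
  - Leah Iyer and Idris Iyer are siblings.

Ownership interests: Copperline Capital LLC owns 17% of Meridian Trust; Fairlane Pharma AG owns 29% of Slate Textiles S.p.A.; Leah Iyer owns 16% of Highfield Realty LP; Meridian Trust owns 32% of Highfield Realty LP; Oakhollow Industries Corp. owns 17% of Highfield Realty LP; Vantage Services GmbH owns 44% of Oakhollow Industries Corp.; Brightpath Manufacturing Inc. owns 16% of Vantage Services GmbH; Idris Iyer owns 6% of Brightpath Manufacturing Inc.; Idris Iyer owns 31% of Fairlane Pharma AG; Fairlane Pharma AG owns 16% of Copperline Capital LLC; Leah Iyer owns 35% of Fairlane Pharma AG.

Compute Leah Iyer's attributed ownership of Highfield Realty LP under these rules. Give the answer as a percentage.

By sibling attribution (R2), Leah Iyer is treated as also owning Idris Iyer's interest in Fairlane Pharma AG, giving 35% + 31% = 66%.
By sibling attribution (R2), Leah Iyer is treated as owning Idris Iyer's 6% interest in Brightpath Manufacturing Inc.
Chain via Fairlane Pharma AG → Copperline Capital LLC → Meridian Trust (R1): 66% × 16% × 17% × 32% = 0.574464% of Highfield Realty LP.
Direct interest in Highfield Realty LP: 16%.
Chain via Brightpath Manufacturing Inc. → Vantage Services GmbH → Oakhollow Industries Corp. (R1): 6% × 16% × 44% × 17% = 0.071808% of Highfield Realty LP.
Aggregating (R3): 0.574464% + 16% + 0.071808% = 16.646272%.

16.646272%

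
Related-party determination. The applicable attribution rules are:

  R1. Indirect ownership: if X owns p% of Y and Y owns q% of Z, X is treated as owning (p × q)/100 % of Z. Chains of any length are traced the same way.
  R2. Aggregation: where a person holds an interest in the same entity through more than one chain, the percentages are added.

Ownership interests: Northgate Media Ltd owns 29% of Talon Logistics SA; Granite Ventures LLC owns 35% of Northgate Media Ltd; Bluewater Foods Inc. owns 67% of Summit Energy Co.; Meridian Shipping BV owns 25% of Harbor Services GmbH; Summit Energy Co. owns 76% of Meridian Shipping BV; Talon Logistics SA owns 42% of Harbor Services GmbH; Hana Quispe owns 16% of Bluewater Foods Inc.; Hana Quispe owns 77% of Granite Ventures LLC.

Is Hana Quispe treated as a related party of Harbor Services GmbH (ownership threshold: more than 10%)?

No

Chain via Bluewater Foods Inc. → Summit Energy Co. → Meridian Shipping BV (R1): 16% × 67% × 76% × 25% = 2.0368% of Harbor Services GmbH.
Chain via Granite Ventures LLC → Northgate Media Ltd → Talon Logistics SA (R1): 77% × 35% × 29% × 42% = 3.28251% of Harbor Services GmbH.
Aggregating (R2): 2.0368% + 3.28251% = 5.31931%.
5.31931% does not exceed the 10% threshold, so Hana is not a related party to Harbor Services GmbH.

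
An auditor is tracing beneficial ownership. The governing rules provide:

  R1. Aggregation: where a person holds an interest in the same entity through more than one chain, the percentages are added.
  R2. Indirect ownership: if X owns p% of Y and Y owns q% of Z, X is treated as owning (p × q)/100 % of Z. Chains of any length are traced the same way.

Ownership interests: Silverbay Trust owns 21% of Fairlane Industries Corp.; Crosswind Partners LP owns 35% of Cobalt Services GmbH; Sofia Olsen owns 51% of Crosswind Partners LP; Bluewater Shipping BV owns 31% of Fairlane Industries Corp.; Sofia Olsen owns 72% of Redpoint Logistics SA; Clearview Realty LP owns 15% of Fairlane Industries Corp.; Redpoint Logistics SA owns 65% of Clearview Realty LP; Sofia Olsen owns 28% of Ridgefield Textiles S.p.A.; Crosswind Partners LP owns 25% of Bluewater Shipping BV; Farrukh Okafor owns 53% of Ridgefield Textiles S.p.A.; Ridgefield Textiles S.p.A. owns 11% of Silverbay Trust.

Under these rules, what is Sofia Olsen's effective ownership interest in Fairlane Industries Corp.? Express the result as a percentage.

Chain via Redpoint Logistics SA → Clearview Realty LP (R2): 72% × 65% × 15% = 7.02% of Fairlane Industries Corp.
Chain via Crosswind Partners LP → Bluewater Shipping BV (R2): 51% × 25% × 31% = 3.9525% of Fairlane Industries Corp.
Chain via Ridgefield Textiles S.p.A. → Silverbay Trust (R2): 28% × 11% × 21% = 0.6468% of Fairlane Industries Corp.
Aggregating (R1): 7.02% + 3.9525% + 0.6468% = 11.6193%.

11.6193%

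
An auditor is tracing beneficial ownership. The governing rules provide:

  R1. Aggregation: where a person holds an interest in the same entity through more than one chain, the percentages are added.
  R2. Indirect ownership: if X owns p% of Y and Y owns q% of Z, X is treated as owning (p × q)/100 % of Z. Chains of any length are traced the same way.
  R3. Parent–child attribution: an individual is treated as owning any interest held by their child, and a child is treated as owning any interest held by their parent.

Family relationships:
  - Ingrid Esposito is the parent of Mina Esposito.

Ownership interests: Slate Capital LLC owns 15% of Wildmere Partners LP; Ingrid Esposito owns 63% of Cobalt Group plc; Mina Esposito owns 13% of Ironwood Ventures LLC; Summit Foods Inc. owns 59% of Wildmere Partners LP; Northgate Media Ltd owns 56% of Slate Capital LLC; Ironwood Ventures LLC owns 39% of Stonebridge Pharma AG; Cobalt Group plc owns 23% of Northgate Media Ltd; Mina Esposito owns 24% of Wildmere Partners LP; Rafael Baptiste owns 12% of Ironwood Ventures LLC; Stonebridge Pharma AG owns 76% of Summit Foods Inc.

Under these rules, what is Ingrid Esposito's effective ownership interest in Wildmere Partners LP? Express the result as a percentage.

By parent–child attribution (R3), Ingrid Esposito is treated as owning Mina Esposito's 13% interest in Ironwood Ventures LLC.
By parent–child attribution (R3), Ingrid Esposito is treated as owning Mina Esposito's 24% interest in Wildmere Partners LP.
Chain via Cobalt Group plc → Northgate Media Ltd → Slate Capital LLC (R2): 63% × 23% × 56% × 15% = 1.21716% of Wildmere Partners LP.
Chain via Ironwood Ventures LLC → Stonebridge Pharma AG → Summit Foods Inc. (R2): 13% × 39% × 76% × 59% = 2.273388% of Wildmere Partners LP.
Direct interest in Wildmere Partners LP: 24%.
Aggregating (R1): 1.21716% + 2.273388% + 24% = 27.490548%.

27.490548%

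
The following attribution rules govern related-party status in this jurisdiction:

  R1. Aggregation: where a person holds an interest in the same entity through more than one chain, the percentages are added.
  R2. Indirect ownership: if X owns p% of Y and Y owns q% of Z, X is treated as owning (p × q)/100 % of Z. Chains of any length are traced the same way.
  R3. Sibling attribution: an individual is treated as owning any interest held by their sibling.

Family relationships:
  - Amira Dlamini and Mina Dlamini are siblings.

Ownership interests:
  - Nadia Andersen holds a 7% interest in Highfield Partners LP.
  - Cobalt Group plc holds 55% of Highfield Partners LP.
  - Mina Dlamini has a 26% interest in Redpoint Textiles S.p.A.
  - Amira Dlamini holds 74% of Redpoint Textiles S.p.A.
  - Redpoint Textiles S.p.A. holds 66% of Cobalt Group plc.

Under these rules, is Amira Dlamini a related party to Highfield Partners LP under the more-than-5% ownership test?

Yes

By sibling attribution (R3), Amira Dlamini is treated as also owning Mina Dlamini's interest in Redpoint Textiles S.p.A, giving 74% + 26% = 100%.
Chain via Redpoint Textiles S.p.A. → Cobalt Group plc (R2): 100% × 66% × 55% = 36.3% of Highfield Partners LP.
36.3% exceeds the 5% threshold, so Amira is a related party to Highfield Partners LP.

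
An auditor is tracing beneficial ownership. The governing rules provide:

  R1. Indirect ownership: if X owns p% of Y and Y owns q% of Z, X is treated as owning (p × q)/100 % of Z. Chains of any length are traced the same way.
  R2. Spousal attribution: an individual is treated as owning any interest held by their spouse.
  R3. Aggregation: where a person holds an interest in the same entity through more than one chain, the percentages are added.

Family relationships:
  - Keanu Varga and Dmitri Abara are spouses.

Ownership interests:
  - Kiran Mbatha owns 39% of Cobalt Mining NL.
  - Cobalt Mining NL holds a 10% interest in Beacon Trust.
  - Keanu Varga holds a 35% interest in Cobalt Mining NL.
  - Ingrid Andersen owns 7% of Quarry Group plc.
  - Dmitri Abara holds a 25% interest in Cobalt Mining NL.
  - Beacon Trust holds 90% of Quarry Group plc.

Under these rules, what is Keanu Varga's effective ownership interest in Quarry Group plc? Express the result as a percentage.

5.4%

By spousal attribution (R2), Keanu Varga is treated as also owning Dmitri Abara's interest in Cobalt Mining NL, giving 35% + 25% = 60%.
Chain via Cobalt Mining NL → Beacon Trust (R1): 60% × 10% × 90% = 5.4% of Quarry Group plc.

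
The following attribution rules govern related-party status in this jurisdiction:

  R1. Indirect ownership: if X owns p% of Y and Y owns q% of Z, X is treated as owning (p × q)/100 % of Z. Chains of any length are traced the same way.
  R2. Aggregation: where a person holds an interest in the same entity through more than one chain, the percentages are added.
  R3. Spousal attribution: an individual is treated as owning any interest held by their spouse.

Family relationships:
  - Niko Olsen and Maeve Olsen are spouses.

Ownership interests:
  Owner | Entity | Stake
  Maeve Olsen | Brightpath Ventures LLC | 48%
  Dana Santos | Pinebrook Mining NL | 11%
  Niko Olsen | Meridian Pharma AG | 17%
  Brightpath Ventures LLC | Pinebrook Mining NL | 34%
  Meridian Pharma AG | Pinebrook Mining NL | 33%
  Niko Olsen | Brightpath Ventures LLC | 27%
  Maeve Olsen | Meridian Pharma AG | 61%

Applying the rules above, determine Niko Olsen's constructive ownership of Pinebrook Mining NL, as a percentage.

51.24%

By spousal attribution (R3), Niko Olsen is treated as also owning Maeve Olsen's interest in Meridian Pharma AG, giving 17% + 61% = 78%.
By spousal attribution (R3), Niko Olsen is treated as also owning Maeve Olsen's interest in Brightpath Ventures LLC, giving 27% + 48% = 75%.
Chain via Meridian Pharma AG (R1): 78% × 33% = 25.74% of Pinebrook Mining NL.
Chain via Brightpath Ventures LLC (R1): 75% × 34% = 25.5% of Pinebrook Mining NL.
Aggregating (R2): 25.74% + 25.5% = 51.24%.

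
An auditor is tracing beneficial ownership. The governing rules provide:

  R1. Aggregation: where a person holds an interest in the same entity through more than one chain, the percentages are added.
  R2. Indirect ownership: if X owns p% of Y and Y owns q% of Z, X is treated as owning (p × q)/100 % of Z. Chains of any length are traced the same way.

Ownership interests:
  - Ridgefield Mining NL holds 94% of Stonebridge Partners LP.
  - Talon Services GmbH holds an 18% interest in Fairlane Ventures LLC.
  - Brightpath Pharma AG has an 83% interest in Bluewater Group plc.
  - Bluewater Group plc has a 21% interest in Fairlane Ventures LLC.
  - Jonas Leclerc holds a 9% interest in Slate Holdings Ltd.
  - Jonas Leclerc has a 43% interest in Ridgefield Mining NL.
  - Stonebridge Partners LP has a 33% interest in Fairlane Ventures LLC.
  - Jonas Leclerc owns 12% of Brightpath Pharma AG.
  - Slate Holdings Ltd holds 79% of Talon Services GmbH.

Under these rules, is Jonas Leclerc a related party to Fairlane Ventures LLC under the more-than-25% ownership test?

No

Chain via Slate Holdings Ltd → Talon Services GmbH (R2): 9% × 79% × 18% = 1.2798% of Fairlane Ventures LLC.
Chain via Ridgefield Mining NL → Stonebridge Partners LP (R2): 43% × 94% × 33% = 13.3386% of Fairlane Ventures LLC.
Chain via Brightpath Pharma AG → Bluewater Group plc (R2): 12% × 83% × 21% = 2.0916% of Fairlane Ventures LLC.
Aggregating (R1): 1.2798% + 13.3386% + 2.0916% = 16.71%.
16.71% does not exceed the 25% threshold, so Jonas is not a related party to Fairlane Ventures LLC.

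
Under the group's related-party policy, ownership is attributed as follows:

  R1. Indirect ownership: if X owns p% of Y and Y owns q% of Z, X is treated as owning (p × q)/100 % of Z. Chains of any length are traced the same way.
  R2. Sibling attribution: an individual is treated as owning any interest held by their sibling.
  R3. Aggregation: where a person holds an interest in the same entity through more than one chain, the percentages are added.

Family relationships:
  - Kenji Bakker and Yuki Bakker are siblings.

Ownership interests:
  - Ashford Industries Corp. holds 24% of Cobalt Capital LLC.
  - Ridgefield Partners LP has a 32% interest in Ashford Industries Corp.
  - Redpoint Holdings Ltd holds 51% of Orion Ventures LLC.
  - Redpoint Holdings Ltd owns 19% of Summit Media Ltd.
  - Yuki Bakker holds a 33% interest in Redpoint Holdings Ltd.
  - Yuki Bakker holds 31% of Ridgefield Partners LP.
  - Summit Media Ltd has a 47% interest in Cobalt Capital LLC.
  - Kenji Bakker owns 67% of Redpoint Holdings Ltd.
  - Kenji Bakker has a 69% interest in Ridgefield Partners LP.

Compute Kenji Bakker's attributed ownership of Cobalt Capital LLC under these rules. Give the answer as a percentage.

By sibling attribution (R2), Kenji Bakker is treated as also owning Yuki Bakker's interest in Ridgefield Partners LP, giving 69% + 31% = 100%.
By sibling attribution (R2), Kenji Bakker is treated as also owning Yuki Bakker's interest in Redpoint Holdings Ltd, giving 67% + 33% = 100%.
Chain via Ridgefield Partners LP → Ashford Industries Corp. (R1): 100% × 32% × 24% = 7.68% of Cobalt Capital LLC.
Chain via Redpoint Holdings Ltd → Summit Media Ltd (R1): 100% × 19% × 47% = 8.93% of Cobalt Capital LLC.
Aggregating (R3): 7.68% + 8.93% = 16.61%.

16.61%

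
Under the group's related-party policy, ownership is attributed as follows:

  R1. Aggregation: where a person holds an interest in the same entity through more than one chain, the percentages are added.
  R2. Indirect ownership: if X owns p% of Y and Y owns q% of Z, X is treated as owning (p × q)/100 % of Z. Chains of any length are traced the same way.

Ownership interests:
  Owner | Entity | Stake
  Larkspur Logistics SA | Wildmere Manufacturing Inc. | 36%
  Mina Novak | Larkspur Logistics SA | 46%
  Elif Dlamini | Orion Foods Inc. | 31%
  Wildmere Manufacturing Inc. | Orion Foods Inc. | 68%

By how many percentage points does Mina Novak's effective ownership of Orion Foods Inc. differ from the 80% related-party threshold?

68.7392

Chain via Larkspur Logistics SA → Wildmere Manufacturing Inc. (R2): 46% × 36% × 68% = 11.2608% of Orion Foods Inc.
11.2608% falls short of the 80% threshold by 68.7392 percentage points.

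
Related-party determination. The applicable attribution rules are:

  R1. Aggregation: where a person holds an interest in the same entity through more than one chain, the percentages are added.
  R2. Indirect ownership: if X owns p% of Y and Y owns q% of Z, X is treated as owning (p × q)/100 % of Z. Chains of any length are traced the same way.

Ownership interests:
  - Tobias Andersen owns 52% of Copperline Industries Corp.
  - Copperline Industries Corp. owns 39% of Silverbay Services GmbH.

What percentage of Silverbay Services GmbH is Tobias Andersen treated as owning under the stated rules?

20.28%

Chain via Copperline Industries Corp. (R2): 52% × 39% = 20.28% of Silverbay Services GmbH.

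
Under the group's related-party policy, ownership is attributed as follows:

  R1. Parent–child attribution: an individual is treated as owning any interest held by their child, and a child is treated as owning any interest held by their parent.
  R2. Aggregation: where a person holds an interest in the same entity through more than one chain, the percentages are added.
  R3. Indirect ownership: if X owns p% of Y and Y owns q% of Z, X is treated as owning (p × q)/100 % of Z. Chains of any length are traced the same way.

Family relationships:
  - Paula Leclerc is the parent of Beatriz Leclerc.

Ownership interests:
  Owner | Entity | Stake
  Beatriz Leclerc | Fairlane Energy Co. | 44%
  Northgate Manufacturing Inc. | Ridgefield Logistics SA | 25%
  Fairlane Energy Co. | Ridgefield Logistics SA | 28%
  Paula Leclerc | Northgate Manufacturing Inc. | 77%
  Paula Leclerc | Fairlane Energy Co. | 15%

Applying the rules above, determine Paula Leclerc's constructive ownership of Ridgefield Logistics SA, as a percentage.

By parent–child attribution (R1), Paula Leclerc is treated as also owning Beatriz Leclerc's interest in Fairlane Energy Co, giving 15% + 44% = 59%.
Chain via Northgate Manufacturing Inc. (R3): 77% × 25% = 19.25% of Ridgefield Logistics SA.
Chain via Fairlane Energy Co. (R3): 59% × 28% = 16.52% of Ridgefield Logistics SA.
Aggregating (R2): 19.25% + 16.52% = 35.77%.

35.77%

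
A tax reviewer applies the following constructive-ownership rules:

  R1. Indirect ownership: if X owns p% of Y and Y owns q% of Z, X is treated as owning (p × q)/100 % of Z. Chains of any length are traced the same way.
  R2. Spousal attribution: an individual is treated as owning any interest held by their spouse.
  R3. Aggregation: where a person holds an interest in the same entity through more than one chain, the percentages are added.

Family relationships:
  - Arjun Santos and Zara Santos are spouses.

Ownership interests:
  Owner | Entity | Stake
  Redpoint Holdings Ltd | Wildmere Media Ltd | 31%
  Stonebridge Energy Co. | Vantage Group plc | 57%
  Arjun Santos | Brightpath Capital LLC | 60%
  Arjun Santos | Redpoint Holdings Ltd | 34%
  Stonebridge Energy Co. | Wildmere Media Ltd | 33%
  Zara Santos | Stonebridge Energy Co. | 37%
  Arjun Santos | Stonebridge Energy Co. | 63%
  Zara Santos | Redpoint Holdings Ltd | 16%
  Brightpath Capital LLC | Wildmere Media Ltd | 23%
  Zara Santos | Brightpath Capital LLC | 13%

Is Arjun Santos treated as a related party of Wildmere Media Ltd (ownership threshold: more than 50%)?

Yes

By spousal attribution (R2), Arjun Santos is treated as also owning Zara Santos's interest in Redpoint Holdings Ltd, giving 34% + 16% = 50%.
By spousal attribution (R2), Arjun Santos is treated as also owning Zara Santos's interest in Brightpath Capital LLC, giving 60% + 13% = 73%.
By spousal attribution (R2), Arjun Santos is treated as also owning Zara Santos's interest in Stonebridge Energy Co, giving 63% + 37% = 100%.
Chain via Redpoint Holdings Ltd (R1): 50% × 31% = 15.5% of Wildmere Media Ltd.
Chain via Brightpath Capital LLC (R1): 73% × 23% = 16.79% of Wildmere Media Ltd.
Chain via Stonebridge Energy Co. (R1): 100% × 33% = 33% of Wildmere Media Ltd.
Aggregating (R3): 15.5% + 16.79% + 33% = 65.29%.
65.29% exceeds the 50% threshold, so Arjun is a related party to Wildmere Media Ltd.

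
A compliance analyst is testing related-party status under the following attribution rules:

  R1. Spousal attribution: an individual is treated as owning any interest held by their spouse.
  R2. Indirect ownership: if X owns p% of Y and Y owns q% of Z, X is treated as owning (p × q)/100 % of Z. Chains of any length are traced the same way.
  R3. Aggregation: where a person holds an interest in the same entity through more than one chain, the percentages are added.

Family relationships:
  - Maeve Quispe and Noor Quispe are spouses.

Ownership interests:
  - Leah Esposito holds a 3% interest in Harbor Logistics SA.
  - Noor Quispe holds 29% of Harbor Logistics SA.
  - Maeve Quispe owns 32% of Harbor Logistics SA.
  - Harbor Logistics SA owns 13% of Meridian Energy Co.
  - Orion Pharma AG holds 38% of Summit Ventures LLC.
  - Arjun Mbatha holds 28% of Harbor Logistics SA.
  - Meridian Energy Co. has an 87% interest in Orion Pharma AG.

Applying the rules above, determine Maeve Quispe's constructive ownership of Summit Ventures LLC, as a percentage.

By spousal attribution (R1), Maeve Quispe is treated as also owning Noor Quispe's interest in Harbor Logistics SA, giving 32% + 29% = 61%.
Chain via Harbor Logistics SA → Meridian Energy Co. → Orion Pharma AG (R2): 61% × 13% × 87% × 38% = 2.621658% of Summit Ventures LLC.

2.621658%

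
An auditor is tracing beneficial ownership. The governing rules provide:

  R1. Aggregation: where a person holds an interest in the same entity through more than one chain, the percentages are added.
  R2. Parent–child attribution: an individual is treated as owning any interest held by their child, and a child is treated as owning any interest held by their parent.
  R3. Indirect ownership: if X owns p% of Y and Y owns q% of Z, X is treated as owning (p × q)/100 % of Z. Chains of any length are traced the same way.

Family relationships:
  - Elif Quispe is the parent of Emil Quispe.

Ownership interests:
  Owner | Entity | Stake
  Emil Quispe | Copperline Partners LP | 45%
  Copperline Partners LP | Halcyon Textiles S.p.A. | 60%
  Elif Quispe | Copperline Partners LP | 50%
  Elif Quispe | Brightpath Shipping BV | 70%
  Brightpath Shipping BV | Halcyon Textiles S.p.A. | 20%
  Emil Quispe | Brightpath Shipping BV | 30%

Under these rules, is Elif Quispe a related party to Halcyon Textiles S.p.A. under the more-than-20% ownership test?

By parent–child attribution (R2), Elif Quispe is treated as also owning Emil Quispe's interest in Copperline Partners LP, giving 50% + 45% = 95%.
By parent–child attribution (R2), Elif Quispe is treated as also owning Emil Quispe's interest in Brightpath Shipping BV, giving 70% + 30% = 100%.
Chain via Copperline Partners LP (R3): 95% × 60% = 57% of Halcyon Textiles S.p.A.
Chain via Brightpath Shipping BV (R3): 100% × 20% = 20% of Halcyon Textiles S.p.A.
Aggregating (R1): 57% + 20% = 77%.
77% exceeds the 20% threshold, so Elif is a related party to Halcyon Textiles S.p.A.

Yes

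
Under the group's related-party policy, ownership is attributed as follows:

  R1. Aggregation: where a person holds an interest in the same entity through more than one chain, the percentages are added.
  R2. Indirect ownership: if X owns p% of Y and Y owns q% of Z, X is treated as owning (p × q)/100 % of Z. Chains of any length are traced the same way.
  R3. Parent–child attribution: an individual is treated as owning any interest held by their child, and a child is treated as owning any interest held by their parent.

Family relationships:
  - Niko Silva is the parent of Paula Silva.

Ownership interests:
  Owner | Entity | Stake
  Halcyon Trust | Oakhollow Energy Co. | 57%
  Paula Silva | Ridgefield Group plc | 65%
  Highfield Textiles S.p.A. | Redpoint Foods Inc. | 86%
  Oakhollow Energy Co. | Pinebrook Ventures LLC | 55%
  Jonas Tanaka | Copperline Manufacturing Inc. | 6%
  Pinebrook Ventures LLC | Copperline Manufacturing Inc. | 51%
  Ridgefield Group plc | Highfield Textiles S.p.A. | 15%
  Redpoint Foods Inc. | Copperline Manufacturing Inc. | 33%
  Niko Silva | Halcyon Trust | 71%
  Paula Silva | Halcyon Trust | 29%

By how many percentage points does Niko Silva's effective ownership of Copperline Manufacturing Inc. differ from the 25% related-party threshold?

By parent–child attribution (R3), Niko Silva is treated as also owning Paula Silva's interest in Halcyon Trust, giving 71% + 29% = 100%.
By parent–child attribution (R3), Niko Silva is treated as owning Paula Silva's 65% interest in Ridgefield Group plc.
Chain via Halcyon Trust → Oakhollow Energy Co. → Pinebrook Ventures LLC (R2): 100% × 57% × 55% × 51% = 15.9885% of Copperline Manufacturing Inc.
Chain via Ridgefield Group plc → Highfield Textiles S.p.A. → Redpoint Foods Inc. (R2): 65% × 15% × 86% × 33% = 2.76705% of Copperline Manufacturing Inc.
Aggregating (R1): 15.9885% + 2.76705% = 18.75555%.
18.75555% falls short of the 25% threshold by 6.24445 percentage points.

6.24445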